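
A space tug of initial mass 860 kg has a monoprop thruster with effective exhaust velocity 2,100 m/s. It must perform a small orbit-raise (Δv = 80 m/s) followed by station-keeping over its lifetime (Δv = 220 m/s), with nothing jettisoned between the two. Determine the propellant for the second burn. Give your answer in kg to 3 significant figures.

After the first burn: m = 860 × exp(−80/2100.0) = 860 × 0.96262 = 827.853 kg.
After the second burn: m = 827.853 × exp(−220/2100.0) = 827.853 × 0.90054 = 745.515 kg.
Second-burn propellant = 827.853 − 745.515 = 82.338 kg.

propellant for the second burn ≈ 82.3 kg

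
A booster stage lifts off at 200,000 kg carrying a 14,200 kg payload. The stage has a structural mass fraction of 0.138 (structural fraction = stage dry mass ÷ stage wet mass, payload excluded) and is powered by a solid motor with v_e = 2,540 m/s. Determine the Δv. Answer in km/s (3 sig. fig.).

Stage wet mass = m₀ − payload = 200,000 − 14,200 = 185,800 kg.
Stage dry mass = ε × stage wet mass = 0.138 × 185,800 = 25,640.4 kg.
Burnout mass m_f = stage dry + payload = 25,640.4 + 14,200 = 39,840.4 kg.
Δv = v_e · ln(200,000/39,840.4) = 2540.0 × ln(5.02) = 2540.0 × 1.6134 ≈ 4098 m/s.

Δv ≈ 4.10 km/s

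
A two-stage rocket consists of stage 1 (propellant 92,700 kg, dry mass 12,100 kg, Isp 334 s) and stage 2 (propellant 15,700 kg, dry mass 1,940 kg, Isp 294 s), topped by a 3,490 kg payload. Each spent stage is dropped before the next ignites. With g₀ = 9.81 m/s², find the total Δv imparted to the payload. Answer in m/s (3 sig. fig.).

Ignition mass of stage 1 = 92,700+12,100 + 15,700+1,940 + 3,490 = 125,930 kg.
Stage 1: m₀ = 125,930 kg, m_f = 125,930 − 92,700 = 33,230 kg; Δv = 334×9.81×ln(3.79) = 3276.5×1.3323 ≈ 4365 m/s.
Stage 2: m₀ = 21,130 kg, m_f = 21,130 − 15,700 = 5,430 kg; Δv = 294×9.81×ln(3.891) = 2884.1×1.3588 ≈ 3919 m/s.
Total Δv = 4365 + 3919 = 8284 m/s.

Δv ≈ 8280 m/s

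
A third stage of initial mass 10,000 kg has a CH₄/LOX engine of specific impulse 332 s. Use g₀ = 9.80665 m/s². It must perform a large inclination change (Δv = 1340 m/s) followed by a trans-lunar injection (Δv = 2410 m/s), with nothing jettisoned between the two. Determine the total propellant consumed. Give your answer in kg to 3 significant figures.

total propellant consumed ≈ 6840 kg

v_e = Isp · g₀ = 332 × 9.80665 = 3255.8 m/s.
After the first burn: m = 10000 × exp(−1340/3255.8) = 10000 × 0.66261 = 6,626.1 kg.
After the second burn: m = 6,626.1 × exp(−2410/3255.8) = 6,626.1 × 0.47701 = 3,160.72 kg.
Total propellant = m₀ − m_final = 10000 − 3,160.72 = 6,839.28 kg.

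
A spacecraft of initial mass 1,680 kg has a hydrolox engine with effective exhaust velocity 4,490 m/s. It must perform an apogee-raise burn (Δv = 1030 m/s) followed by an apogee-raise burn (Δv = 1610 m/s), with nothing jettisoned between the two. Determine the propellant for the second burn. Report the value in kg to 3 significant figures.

After the first burn: m = 1680 × exp(−1030/4490.0) = 1680 × 0.79501 = 1,335.62 kg.
After the second burn: m = 1,335.62 × exp(−1610/4490.0) = 1,335.62 × 0.69867 = 933.158 kg.
Second-burn propellant = 1,335.62 − 933.158 = 402.462 kg.

propellant for the second burn ≈ 402 kg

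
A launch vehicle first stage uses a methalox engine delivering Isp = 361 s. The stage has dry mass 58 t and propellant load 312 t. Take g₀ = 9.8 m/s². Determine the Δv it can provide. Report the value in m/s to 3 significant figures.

Δv ≈ 6560 m/s

v_e = Isp · g₀ = 361 × 9.8 = 3537.8 m/s.
m₀ = m_dry + m_prop = 58 + 312 = 370 t.
Rocket equation: Δv = v_e · ln(m₀/m_f) = 3537.8 × ln(6.379) = 3537.8 × 1.8531 ≈ 6555.8 m/s.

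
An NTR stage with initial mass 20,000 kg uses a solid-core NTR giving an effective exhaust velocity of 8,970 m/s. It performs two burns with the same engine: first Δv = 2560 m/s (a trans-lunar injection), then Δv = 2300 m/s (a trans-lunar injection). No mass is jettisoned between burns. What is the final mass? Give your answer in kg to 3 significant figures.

final mass ≈ 11600 kg

After the first burn: m = 20000 × exp(−2560/8970.0) = 20000 × 0.75172 = 15,034.4 kg.
After the second burn: m = 15,034.4 × exp(−2300/8970.0) = 15,034.4 × 0.77382 = 11,633.9 kg.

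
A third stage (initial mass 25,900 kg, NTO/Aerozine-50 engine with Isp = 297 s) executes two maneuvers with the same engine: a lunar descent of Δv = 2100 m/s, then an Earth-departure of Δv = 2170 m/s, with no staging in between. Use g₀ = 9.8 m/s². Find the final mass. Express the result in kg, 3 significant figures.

v_e = Isp · g₀ = 297 × 9.8 = 2910.6 m/s.
After the first burn: m = 25900 × exp(−2100/2910.6) = 25900 × 0.48602 = 12,587.9 kg.
After the second burn: m = 12,587.9 × exp(−2170/2910.6) = 12,587.9 × 0.47447 = 5,972.58 kg.

final mass ≈ 5970 kg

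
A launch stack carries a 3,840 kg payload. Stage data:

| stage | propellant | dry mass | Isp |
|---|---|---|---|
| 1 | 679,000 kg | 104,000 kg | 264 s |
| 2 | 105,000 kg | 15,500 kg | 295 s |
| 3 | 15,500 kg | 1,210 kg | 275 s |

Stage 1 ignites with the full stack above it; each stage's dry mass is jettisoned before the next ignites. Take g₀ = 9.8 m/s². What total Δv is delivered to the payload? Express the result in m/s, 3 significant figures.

Ignition mass of stage 1 = 679,000+104,000 + 105,000+15,500 + 15,500+1,210 + 3,840 = 924,050 kg.
Stage 1: m₀ = 924,050 kg, m_f = 924,050 − 679,000 = 245,050 kg; Δv = 264×9.8×ln(3.771) = 2587.2×1.3273 ≈ 3434 m/s.
Stage 2: m₀ = 141,050 kg, m_f = 141,050 − 105,000 = 36,050 kg; Δv = 295×9.8×ln(3.913) = 2891.0×1.3642 ≈ 3944 m/s.
Stage 3: m₀ = 20,550 kg, m_f = 20,550 − 15,500 = 5,050 kg; Δv = 275×9.8×ln(4.069) = 2695.0×1.4035 ≈ 3782 m/s.
Total Δv = 3434 + 3944 + 3782 = 11160 m/s.

Δv ≈ 11200 m/s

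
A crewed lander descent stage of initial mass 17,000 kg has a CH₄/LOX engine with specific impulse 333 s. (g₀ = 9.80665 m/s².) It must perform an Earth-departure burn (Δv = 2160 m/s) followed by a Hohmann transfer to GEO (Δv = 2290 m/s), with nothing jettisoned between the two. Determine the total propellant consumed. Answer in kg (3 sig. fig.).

v_e = Isp · g₀ = 333 × 9.80665 = 3265.6 m/s.
After the first burn: m = 17000 × exp(−2160/3265.6) = 17000 × 0.51611 = 8,773.87 kg.
After the second burn: m = 8,773.87 × exp(−2290/3265.6) = 8,773.87 × 0.49597 = 4,351.58 kg.
Total propellant = m₀ − m_final = 17000 − 4,351.58 = 12,648.42 kg.

total propellant consumed ≈ 12600 kg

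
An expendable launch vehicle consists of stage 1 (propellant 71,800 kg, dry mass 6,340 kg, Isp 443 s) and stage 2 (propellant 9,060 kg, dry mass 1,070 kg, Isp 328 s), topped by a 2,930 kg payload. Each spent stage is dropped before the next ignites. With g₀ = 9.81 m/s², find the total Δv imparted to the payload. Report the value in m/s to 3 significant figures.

Ignition mass of stage 1 = 71,800+6,340 + 9,060+1,070 + 2,930 = 91,200 kg.
Stage 1: m₀ = 91,200 kg, m_f = 91,200 − 71,800 = 19,400 kg; Δv = 443×9.81×ln(4.701) = 4345.8×1.5478 ≈ 6726 m/s.
Stage 2: m₀ = 13,060 kg, m_f = 13,060 − 9,060 = 4,000 kg; Δv = 328×9.81×ln(3.265) = 3217.7×1.1833 ≈ 3807 m/s.
Total Δv = 6726 + 3807 = 10533 m/s.

Δv ≈ 10500 m/s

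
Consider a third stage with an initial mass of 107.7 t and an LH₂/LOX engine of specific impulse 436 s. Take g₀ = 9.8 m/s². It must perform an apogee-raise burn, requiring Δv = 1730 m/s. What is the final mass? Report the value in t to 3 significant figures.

final mass ≈ 71.8 t

v_e = Isp · g₀ = 436 × 9.8 = 4272.8 m/s.
m₀/m_f = exp(Δv / v_e) = exp(1730 / 4272.8) = exp(0.4049) = 1.4991.
m_f = m₀ / 1.4991 = 107.7 / 1.4991 = 71.8431 t.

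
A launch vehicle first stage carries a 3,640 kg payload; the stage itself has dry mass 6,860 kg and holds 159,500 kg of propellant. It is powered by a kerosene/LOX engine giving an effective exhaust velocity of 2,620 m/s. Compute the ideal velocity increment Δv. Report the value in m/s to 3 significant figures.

Δv ≈ 7300 m/s

m₀ = payload + dry + propellant = 3,640 + 6,860 + 159,500 = 170,000 kg.
m_f = payload + dry = 3,640 + 6,860 = 10,500 kg.
By the Tsiolkovsky rocket equation, Δv = v_e · ln(m₀/m_f) = 2620.0 × ln(16.19) = 2620.0 × 2.7844 ≈ 7295.2 m/s.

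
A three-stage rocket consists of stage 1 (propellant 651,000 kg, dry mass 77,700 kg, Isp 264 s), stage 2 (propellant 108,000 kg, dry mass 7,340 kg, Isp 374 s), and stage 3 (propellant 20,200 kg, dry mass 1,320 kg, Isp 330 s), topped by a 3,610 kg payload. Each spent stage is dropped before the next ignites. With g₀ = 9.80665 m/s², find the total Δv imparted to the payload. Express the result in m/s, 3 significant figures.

Ignition mass of stage 1 = 651,000+77,700 + 108,000+7,340 + 20,200+1,320 + 3,610 = 869,170 kg.
Stage 1: m₀ = 869,170 kg, m_f = 869,170 − 651,000 = 218,170 kg; Δv = 264×9.80665×ln(3.984) = 2589.0×1.3823 ≈ 3579 m/s.
Stage 2: m₀ = 140,470 kg, m_f = 140,470 − 108,000 = 32,470 kg; Δv = 374×9.80665×ln(4.326) = 3667.7×1.4647 ≈ 5372 m/s.
Stage 3: m₀ = 25,130 kg, m_f = 25,130 − 20,200 = 4,930 kg; Δv = 330×9.80665×ln(5.097) = 3236.2×1.6287 ≈ 5271 m/s.
Total Δv = 3579 + 5372 + 5271 = 14222 m/s.

Δv ≈ 14200 m/s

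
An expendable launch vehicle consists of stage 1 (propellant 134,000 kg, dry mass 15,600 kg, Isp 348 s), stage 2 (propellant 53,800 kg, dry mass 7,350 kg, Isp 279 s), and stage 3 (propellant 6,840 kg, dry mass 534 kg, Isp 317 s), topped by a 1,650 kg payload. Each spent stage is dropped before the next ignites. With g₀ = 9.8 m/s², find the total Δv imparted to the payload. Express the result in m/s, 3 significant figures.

Ignition mass of stage 1 = 134,000+15,600 + 53,800+7,350 + 6,840+534 + 1,650 = 219,774 kg.
Stage 1: m₀ = 219,774 kg, m_f = 219,774 − 134,000 = 85,774 kg; Δv = 348×9.8×ln(2.562) = 3410.4×0.9409 ≈ 3209 m/s.
Stage 2: m₀ = 70,174 kg, m_f = 70,174 − 53,800 = 16,374 kg; Δv = 279×9.8×ln(4.286) = 2734.2×1.4553 ≈ 3979 m/s.
Stage 3: m₀ = 9,024 kg, m_f = 9,024 − 6,840 = 2,184 kg; Δv = 317×9.8×ln(4.132) = 3106.6×1.4187 ≈ 4407 m/s.
Total Δv = 3209 + 3979 + 4407 = 11595 m/s.

Δv ≈ 11600 m/s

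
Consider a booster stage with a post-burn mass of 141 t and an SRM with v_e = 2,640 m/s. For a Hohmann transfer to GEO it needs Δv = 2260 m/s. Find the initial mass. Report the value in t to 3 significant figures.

initial mass ≈ 332 t

m₀/m_f = exp(Δv / v_e) = exp(2260 / 2640.0) = exp(0.8561) = 2.3539.
m₀ = m_f × 2.3539 = 141 × 2.3539 = 331.9 t.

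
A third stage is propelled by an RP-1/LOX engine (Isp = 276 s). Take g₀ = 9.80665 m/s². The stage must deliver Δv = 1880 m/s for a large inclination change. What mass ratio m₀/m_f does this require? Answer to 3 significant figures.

v_e = Isp · g₀ = 276 × 9.80665 = 2706.6 m/s.
m₀/m_f = exp(Δv / v_e) = exp(1880 / 2706.6) = exp(0.6946) = 2.0029.

mass ratio ≈ 2.00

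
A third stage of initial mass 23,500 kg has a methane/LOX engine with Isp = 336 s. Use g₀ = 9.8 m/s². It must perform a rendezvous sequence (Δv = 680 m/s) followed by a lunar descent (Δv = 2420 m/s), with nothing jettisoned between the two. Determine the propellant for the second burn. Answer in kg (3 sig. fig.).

v_e = Isp · g₀ = 336 × 9.8 = 3292.8 m/s.
After the first burn: m = 23500 × exp(−680/3292.8) = 23500 × 0.81342 = 19,115.4 kg.
After the second burn: m = 19,115.4 × exp(−2420/3292.8) = 19,115.4 × 0.47954 = 9,166.6 kg.
Second-burn propellant = 19,115.4 − 9,166.6 = 9,948.8 kg.

propellant for the second burn ≈ 9950 kg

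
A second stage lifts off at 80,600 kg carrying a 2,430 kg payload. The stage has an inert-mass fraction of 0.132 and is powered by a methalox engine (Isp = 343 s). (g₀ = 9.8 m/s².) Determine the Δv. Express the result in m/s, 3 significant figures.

Δv ≈ 6200 m/s

Stage wet mass = m₀ − payload = 80,600 − 2,430 = 78,170 kg.
Stage dry mass = ε × stage wet mass = 0.132 × 78,170 = 10,318.4 kg.
Burnout mass m_f = stage dry + payload = 10,318.4 + 2,430 = 12,748.4 kg.
v_e = Isp · g₀ = 343 × 9.8 = 3361.4 m/s.
Δv = v_e · ln(80,600/12,748.4) = 3361.4 × ln(6.322) = 3361.4 × 1.8441 ≈ 6199 m/s.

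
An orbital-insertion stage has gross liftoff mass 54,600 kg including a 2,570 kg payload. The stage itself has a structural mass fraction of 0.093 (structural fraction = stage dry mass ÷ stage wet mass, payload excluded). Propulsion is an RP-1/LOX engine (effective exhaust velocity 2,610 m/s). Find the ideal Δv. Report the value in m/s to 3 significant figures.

Stage wet mass = m₀ − payload = 54,600 − 2,570 = 52,030 kg.
Stage dry mass = ε × stage wet mass = 0.093 × 52,030 = 4,838.79 kg.
Burnout mass m_f = stage dry + payload = 4,838.79 + 2,570 = 7,408.79 kg.
Δv = v_e · ln(54,600/7,408.79) = 2610.0 × ln(7.37) = 2610.0 × 1.9974 ≈ 5213 m/s.

Δv ≈ 5210 m/s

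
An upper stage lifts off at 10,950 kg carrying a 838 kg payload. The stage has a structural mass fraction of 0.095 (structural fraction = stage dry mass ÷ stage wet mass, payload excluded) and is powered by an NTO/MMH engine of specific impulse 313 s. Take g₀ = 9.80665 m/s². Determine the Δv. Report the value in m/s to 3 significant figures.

Stage wet mass = m₀ − payload = 10,950 − 838 = 10,112 kg.
Stage dry mass = ε × stage wet mass = 0.095 × 10,112 = 960.64 kg.
Burnout mass m_f = stage dry + payload = 960.64 + 838 = 1,798.64 kg.
v_e = Isp · g₀ = 313 × 9.80665 = 3069.5 m/s.
Δv = v_e · ln(10,950/1,798.64) = 3069.5 × ln(6.088) = 3069.5 × 1.8063 ≈ 5544 m/s.

Δv ≈ 5540 m/s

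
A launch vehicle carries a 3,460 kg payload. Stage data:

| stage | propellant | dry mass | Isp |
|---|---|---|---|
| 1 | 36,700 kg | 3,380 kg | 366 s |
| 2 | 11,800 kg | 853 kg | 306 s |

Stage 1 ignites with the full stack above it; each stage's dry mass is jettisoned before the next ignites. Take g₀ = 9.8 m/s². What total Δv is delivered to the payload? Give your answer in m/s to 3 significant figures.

Ignition mass of stage 1 = 36,700+3,380 + 11,800+853 + 3,460 = 56,193 kg.
Stage 1: m₀ = 56,193 kg, m_f = 56,193 − 36,700 = 19,493 kg; Δv = 366×9.8×ln(2.883) = 3586.8×1.0587 ≈ 3797 m/s.
Stage 2: m₀ = 16,113 kg, m_f = 16,113 − 11,800 = 4,313 kg; Δv = 306×9.8×ln(3.736) = 2998.8×1.3180 ≈ 3952 m/s.
Total Δv = 3797 + 3952 = 7749 m/s.

Δv ≈ 7750 m/s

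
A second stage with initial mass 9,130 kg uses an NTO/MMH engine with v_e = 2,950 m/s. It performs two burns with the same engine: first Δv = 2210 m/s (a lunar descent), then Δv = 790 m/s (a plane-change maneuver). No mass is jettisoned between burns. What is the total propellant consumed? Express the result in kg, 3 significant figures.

After the first burn: m = 9130 × exp(−2210/2950.0) = 9130 × 0.47277 = 4,316.39 kg.
After the second burn: m = 4,316.39 × exp(−790/2950.0) = 4,316.39 × 0.76506 = 3,302.3 kg.
Total propellant = m₀ − m_final = 9130 − 3,302.3 = 5,827.7 kg.

total propellant consumed ≈ 5830 kg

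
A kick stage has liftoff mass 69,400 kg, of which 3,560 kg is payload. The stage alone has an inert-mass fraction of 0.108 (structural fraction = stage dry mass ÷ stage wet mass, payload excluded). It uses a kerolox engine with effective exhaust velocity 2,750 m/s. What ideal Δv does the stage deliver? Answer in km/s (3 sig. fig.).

Stage wet mass = m₀ − payload = 69,400 − 3,560 = 65,840 kg.
Stage dry mass = ε × stage wet mass = 0.108 × 65,840 = 7,110.72 kg.
Burnout mass m_f = stage dry + payload = 7,110.72 + 3,560 = 10,670.72 kg.
Using Δv = v_e ln(m₀/m_f): Δv = v_e · ln(69,400/10,670.72) = 2750.0 × ln(6.504) = 2750.0 × 1.8724 ≈ 5149 m/s.

Δv ≈ 5.15 km/s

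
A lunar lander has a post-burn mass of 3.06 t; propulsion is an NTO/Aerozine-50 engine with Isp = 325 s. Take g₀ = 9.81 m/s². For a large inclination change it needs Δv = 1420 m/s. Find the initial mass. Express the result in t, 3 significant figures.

initial mass ≈ 4.78 t

v_e = Isp · g₀ = 325 × 9.81 = 3188.2 m/s.
Rocket equation: m₀/m_f = exp(Δv / v_e) = exp(1420 / 3188.2) = exp(0.4454) = 1.5611.
m₀ = m_f × 1.5611 = 3.06 × 1.5611 = 4.77697 t.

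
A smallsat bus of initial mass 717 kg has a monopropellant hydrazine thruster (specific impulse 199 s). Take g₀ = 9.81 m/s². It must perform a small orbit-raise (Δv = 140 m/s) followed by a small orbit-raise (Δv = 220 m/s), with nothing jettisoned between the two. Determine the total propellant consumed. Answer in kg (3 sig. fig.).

v_e = Isp · g₀ = 199 × 9.81 = 1952.2 m/s.
After the first burn: m = 717 × exp(−140/1952.2) = 717 × 0.93080 = 667.384 kg.
After the second burn: m = 667.384 × exp(−220/1952.2) = 667.384 × 0.89342 = 596.254 kg.
Total propellant = m₀ − m_final = 717 − 596.254 = 120.746 kg.

total propellant consumed ≈ 121 kg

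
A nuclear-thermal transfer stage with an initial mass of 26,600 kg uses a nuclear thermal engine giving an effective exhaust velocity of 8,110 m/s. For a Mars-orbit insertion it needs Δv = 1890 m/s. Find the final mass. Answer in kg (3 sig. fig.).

From the ideal rocket equation, m₀/m_f = exp(Δv / v_e) = exp(1890 / 8110.0) = exp(0.2330) = 1.2624.
m_f = m₀ / 1.2624 = 26,600 / 1.2624 = 21,071 kg.

final mass ≈ 21100 kg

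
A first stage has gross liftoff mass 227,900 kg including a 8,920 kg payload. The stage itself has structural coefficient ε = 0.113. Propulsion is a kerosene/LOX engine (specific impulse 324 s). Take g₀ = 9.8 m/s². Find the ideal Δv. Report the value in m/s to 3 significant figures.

Stage wet mass = m₀ − payload = 227,900 − 8,920 = 218,980 kg.
Stage dry mass = ε × stage wet mass = 0.113 × 218,980 = 24,744.7 kg.
Burnout mass m_f = stage dry + payload = 24,744.7 + 8,920 = 33,664.7 kg.
v_e = Isp · g₀ = 324 × 9.8 = 3175.2 m/s.
Δv = v_e · ln(227,900/33,664.7) = 3175.2 × ln(6.77) = 3175.2 × 1.9125 ≈ 6072 m/s.

Δv ≈ 6070 m/s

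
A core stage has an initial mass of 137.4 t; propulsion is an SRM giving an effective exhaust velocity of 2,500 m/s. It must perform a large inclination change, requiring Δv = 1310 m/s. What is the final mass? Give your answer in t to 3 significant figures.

Rocket equation: m₀/m_f = exp(Δv / v_e) = exp(1310 / 2500.0) = exp(0.5240) = 1.6888.
m_f = m₀ / 1.6888 = 137.4 / 1.6888 = 81.3595 t.

final mass ≈ 81.4 t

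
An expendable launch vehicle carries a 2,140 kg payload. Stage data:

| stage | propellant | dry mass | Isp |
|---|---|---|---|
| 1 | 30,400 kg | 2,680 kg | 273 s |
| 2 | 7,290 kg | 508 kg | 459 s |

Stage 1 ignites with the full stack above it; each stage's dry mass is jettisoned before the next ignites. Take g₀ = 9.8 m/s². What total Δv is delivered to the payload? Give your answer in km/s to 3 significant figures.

Δv ≈ 9.23 km/s

Ignition mass of stage 1 = 30,400+2,680 + 7,290+508 + 2,140 = 43,018 kg.
Stage 1: m₀ = 43,018 kg, m_f = 43,018 − 30,400 = 12,618 kg; Δv = 273×9.8×ln(3.409) = 2675.4×1.2265 ≈ 3281 m/s.
Stage 2: m₀ = 9,938 kg, m_f = 9,938 − 7,290 = 2,648 kg; Δv = 459×9.8×ln(3.753) = 4498.2×1.3226 ≈ 5949 m/s.
Total Δv = 3281 + 5949 = 9230 m/s.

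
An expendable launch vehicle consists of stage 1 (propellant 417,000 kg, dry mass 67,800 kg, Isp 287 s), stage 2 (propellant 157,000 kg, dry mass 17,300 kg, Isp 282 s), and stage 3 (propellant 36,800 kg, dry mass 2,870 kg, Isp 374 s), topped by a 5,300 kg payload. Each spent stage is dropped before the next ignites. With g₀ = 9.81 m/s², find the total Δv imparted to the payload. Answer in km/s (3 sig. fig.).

Δv ≈ 12.3 km/s

Ignition mass of stage 1 = 417,000+67,800 + 157,000+17,300 + 36,800+2,870 + 5,300 = 704,070 kg.
Stage 1: m₀ = 704,070 kg, m_f = 704,070 − 417,000 = 287,070 kg; Δv = 287×9.81×ln(2.453) = 2815.5×0.8972 ≈ 2526 m/s.
Stage 2: m₀ = 219,270 kg, m_f = 219,270 − 157,000 = 62,270 kg; Δv = 282×9.81×ln(3.521) = 2766.4×1.2588 ≈ 3482 m/s.
Stage 3: m₀ = 44,970 kg, m_f = 44,970 − 36,800 = 8,170 kg; Δv = 374×9.81×ln(5.504) = 3668.9×1.7055 ≈ 6257 m/s.
Total Δv = 2526 + 3482 + 6257 = 12265 m/s.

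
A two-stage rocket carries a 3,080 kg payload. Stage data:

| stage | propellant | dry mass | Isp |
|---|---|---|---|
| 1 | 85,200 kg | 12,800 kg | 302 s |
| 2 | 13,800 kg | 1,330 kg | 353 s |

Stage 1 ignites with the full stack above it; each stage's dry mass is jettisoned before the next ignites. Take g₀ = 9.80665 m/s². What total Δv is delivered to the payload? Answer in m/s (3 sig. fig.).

Δv ≈ 8820 m/s

Ignition mass of stage 1 = 85,200+12,800 + 13,800+1,330 + 3,080 = 116,210 kg.
Stage 1: m₀ = 116,210 kg, m_f = 116,210 − 85,200 = 31,010 kg; Δv = 302×9.80665×ln(3.748) = 2961.6×1.3211 ≈ 3913 m/s.
Stage 2: m₀ = 18,210 kg, m_f = 18,210 − 13,800 = 4,410 kg; Δv = 353×9.80665×ln(4.129) = 3461.7×1.4181 ≈ 4909 m/s.
Total Δv = 3913 + 4909 = 8822 m/s.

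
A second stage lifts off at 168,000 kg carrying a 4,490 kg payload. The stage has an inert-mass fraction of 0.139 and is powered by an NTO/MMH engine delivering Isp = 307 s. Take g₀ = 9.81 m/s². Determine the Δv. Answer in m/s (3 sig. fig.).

Δv ≈ 5480 m/s

Stage wet mass = m₀ − payload = 168,000 − 4,490 = 163,510 kg.
Stage dry mass = ε × stage wet mass = 0.139 × 163,510 = 22,727.9 kg.
Burnout mass m_f = stage dry + payload = 22,727.9 + 4,490 = 27,217.9 kg.
v_e = Isp · g₀ = 307 × 9.81 = 3011.7 m/s.
Δv = v_e · ln(168,000/27,217.9) = 3011.7 × ln(6.172) = 3011.7 × 1.8201 ≈ 5482 m/s.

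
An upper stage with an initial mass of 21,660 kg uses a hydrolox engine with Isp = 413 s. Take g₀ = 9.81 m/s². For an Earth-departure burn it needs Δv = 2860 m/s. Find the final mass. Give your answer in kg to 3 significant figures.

final mass ≈ 10700 kg

v_e = Isp · g₀ = 413 × 9.81 = 4051.5 m/s.
m₀/m_f = exp(Δv / v_e) = exp(2860 / 4051.5) = exp(0.7059) = 2.0257.
m_f = m₀ / 2.0257 = 21,660 / 2.0257 = 10,692.6 kg.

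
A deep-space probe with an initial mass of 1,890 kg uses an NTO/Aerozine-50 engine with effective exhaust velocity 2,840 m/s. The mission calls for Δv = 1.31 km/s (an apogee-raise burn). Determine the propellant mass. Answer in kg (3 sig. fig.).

By the Tsiolkovsky rocket equation, m₀/m_f = exp(Δv / v_e) = exp(1310 / 2840.0) = exp(0.4613) = 1.5861.
m_f = 1,890 / 1.5861 = 1,191.6 kg, so propellant = m₀ − m_f = 1,890 − 1,191.6 = 698.4 kg.

propellant mass ≈ 698 kg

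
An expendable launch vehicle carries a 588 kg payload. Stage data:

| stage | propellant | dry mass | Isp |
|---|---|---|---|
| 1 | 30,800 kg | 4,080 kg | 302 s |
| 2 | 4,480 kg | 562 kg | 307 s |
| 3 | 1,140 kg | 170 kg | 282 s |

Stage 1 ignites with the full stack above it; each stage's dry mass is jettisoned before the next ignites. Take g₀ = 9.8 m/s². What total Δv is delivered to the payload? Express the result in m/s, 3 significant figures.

Δv ≈ 9600 m/s

Ignition mass of stage 1 = 30,800+4,080 + 4,480+562 + 1,140+170 + 588 = 41,820 kg.
Stage 1: m₀ = 41,820 kg, m_f = 41,820 − 30,800 = 11,020 kg; Δv = 302×9.8×ln(3.795) = 2959.6×1.3337 ≈ 3947 m/s.
Stage 2: m₀ = 6,940 kg, m_f = 6,940 − 4,480 = 2,460 kg; Δv = 307×9.8×ln(2.821) = 3008.6×1.0371 ≈ 3120 m/s.
Stage 3: m₀ = 1,898 kg, m_f = 1,898 − 1,140 = 758 kg; Δv = 282×9.8×ln(2.504) = 2763.6×0.9179 ≈ 2537 m/s.
Total Δv = 3947 + 3120 + 2537 = 9604 m/s.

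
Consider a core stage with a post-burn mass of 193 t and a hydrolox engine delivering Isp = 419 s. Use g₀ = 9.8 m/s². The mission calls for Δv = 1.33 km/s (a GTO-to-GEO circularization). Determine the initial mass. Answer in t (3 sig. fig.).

v_e = Isp · g₀ = 419 × 9.8 = 4106.2 m/s.
Rocket equation: m₀/m_f = exp(Δv / v_e) = exp(1330 / 4106.2) = exp(0.3239) = 1.3825.
m₀ = m_f × 1.3825 = 193 × 1.3825 = 266.823 t.

initial mass ≈ 267 t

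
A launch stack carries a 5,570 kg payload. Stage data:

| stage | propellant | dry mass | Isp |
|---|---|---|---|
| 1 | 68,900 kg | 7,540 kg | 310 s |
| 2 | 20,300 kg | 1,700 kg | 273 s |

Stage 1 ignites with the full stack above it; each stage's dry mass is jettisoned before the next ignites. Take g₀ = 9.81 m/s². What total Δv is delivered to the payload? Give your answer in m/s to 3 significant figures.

Δv ≈ 6870 m/s

Ignition mass of stage 1 = 68,900+7,540 + 20,300+1,700 + 5,570 = 104,010 kg.
Stage 1: m₀ = 104,010 kg, m_f = 104,010 − 68,900 = 35,110 kg; Δv = 310×9.81×ln(2.962) = 3041.1×1.0860 ≈ 3303 m/s.
Stage 2: m₀ = 27,570 kg, m_f = 27,570 − 20,300 = 7,270 kg; Δv = 273×9.81×ln(3.792) = 2678.1×1.3330 ≈ 3570 m/s.
Total Δv = 3303 + 3570 = 6873 m/s.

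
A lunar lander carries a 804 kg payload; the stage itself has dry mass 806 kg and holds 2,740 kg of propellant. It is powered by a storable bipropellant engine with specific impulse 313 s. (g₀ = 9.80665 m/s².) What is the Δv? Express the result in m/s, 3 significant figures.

Δv ≈ 3050 m/s

v_e = Isp · g₀ = 313 × 9.80665 = 3069.5 m/s.
m₀ = payload + dry + propellant = 804 + 806 + 2,740 = 4,350 kg.
m_f = payload + dry = 804 + 806 = 1,610 kg.
Using Δv = v_e ln(m₀/m_f): Δv = v_e · ln(m₀/m_f) = 3069.5 × ln(2.702) = 3069.5 × 0.9939 ≈ 3050.9 m/s.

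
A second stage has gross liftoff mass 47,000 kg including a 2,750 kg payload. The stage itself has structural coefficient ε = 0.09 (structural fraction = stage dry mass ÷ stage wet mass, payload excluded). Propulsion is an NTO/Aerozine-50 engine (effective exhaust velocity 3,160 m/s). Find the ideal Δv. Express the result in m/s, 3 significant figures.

Stage wet mass = m₀ − payload = 47,000 − 2,750 = 44,250 kg.
Stage dry mass = ε × stage wet mass = 0.09 × 44,250 = 3,982.5 kg.
Burnout mass m_f = stage dry + payload = 3,982.5 + 2,750 = 6,732.5 kg.
Δv = v_e · ln(47,000/6,732.5) = 3160.0 × ln(6.981) = 3160.0 × 1.9432 ≈ 6141 m/s.

Δv ≈ 6140 m/s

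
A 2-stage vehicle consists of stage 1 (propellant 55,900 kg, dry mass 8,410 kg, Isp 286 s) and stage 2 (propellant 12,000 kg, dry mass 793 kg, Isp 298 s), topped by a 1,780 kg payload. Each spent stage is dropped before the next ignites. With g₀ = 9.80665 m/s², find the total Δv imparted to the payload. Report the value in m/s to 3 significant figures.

Ignition mass of stage 1 = 55,900+8,410 + 12,000+793 + 1,780 = 78,883 kg.
Stage 1: m₀ = 78,883 kg, m_f = 78,883 − 55,900 = 22,983 kg; Δv = 286×9.80665×ln(3.432) = 2804.7×1.2332 ≈ 3459 m/s.
Stage 2: m₀ = 14,573 kg, m_f = 14,573 − 12,000 = 2,573 kg; Δv = 298×9.80665×ln(5.664) = 2922.4×1.7341 ≈ 5068 m/s.
Total Δv = 3459 + 5068 = 8527 m/s.

Δv ≈ 8530 m/s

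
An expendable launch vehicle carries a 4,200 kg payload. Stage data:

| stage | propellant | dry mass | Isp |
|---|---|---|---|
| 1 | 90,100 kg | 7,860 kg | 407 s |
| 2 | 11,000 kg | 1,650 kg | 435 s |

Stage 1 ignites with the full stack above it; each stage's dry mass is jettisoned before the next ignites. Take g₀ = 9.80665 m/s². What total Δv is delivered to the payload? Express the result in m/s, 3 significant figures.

Ignition mass of stage 1 = 90,100+7,860 + 11,000+1,650 + 4,200 = 114,810 kg.
Stage 1: m₀ = 114,810 kg, m_f = 114,810 − 90,100 = 24,710 kg; Δv = 407×9.80665×ln(4.646) = 3991.3×1.5361 ≈ 6131 m/s.
Stage 2: m₀ = 16,850 kg, m_f = 16,850 − 11,000 = 5,850 kg; Δv = 435×9.80665×ln(2.88) = 4265.9×1.0579 ≈ 4513 m/s.
Total Δv = 6131 + 4513 = 10644 m/s.

Δv ≈ 10600 m/s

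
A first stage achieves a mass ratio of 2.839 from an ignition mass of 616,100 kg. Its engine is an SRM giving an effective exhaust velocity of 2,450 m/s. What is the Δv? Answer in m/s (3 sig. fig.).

Δv ≈ 2560 m/s

Δv = v_e · ln(2.839) = 2450.0 × 1.0435 ≈ 2556.5 m/s.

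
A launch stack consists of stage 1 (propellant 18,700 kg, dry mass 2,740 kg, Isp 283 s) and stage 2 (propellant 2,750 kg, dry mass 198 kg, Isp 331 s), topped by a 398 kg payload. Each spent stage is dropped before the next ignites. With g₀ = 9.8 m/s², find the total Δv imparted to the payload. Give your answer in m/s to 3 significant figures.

Δv ≈ 9490 m/s

Ignition mass of stage 1 = 18,700+2,740 + 2,750+198 + 398 = 24,786 kg.
Stage 1: m₀ = 24,786 kg, m_f = 24,786 − 18,700 = 6,086 kg; Δv = 283×9.8×ln(4.073) = 2773.4×1.4043 ≈ 3895 m/s.
Stage 2: m₀ = 3,346 kg, m_f = 3,346 − 2,750 = 596 kg; Δv = 331×9.8×ln(5.614) = 3243.8×1.7253 ≈ 5596 m/s.
Total Δv = 3895 + 5596 = 9491 m/s.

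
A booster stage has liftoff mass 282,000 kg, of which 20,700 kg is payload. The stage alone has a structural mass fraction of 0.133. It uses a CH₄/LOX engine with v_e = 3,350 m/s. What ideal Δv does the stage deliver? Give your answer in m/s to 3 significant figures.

Stage wet mass = m₀ − payload = 282,000 − 20,700 = 261,300 kg.
Stage dry mass = ε × stage wet mass = 0.133 × 261,300 = 34,752.9 kg.
Burnout mass m_f = stage dry + payload = 34,752.9 + 20,700 = 55,452.9 kg.
By the Tsiolkovsky rocket equation, Δv = v_e · ln(282,000/55,452.9) = 3350.0 × ln(5.085) = 3350.0 × 1.6264 ≈ 5448 m/s.

Δv ≈ 5450 m/s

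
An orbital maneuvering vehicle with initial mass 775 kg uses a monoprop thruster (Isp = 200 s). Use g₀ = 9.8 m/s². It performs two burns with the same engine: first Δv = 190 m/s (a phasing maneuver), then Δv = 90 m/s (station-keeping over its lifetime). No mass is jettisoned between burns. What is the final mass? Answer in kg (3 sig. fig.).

v_e = Isp · g₀ = 200 × 9.8 = 1960.0 m/s.
After the first burn: m = 775 × exp(−190/1960.0) = 775 × 0.90761 = 703.398 kg.
After the second burn: m = 703.398 × exp(−90/1960.0) = 703.398 × 0.95512 = 671.829 kg.

final mass ≈ 672 kg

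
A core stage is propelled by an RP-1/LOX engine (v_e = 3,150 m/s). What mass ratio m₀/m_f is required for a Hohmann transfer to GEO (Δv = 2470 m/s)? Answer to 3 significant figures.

mass ratio ≈ 2.19

From the ideal rocket equation, m₀/m_f = exp(Δv / v_e) = exp(2470 / 3150.0) = exp(0.7841) = 2.1905.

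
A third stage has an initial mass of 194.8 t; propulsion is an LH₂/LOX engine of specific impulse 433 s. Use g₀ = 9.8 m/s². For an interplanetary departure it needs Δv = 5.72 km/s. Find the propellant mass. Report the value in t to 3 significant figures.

propellant mass ≈ 144 t

v_e = Isp · g₀ = 433 × 9.8 = 4243.4 m/s.
Using Δv = v_e ln(m₀/m_f): m₀/m_f = exp(Δv / v_e) = exp(5720 / 4243.4) = exp(1.3480) = 3.8496.
m_f = 194.8 / 3.8496 = 50.6027 t, so propellant = m₀ − m_f = 194.8 − 50.6027 = 144.1973 t.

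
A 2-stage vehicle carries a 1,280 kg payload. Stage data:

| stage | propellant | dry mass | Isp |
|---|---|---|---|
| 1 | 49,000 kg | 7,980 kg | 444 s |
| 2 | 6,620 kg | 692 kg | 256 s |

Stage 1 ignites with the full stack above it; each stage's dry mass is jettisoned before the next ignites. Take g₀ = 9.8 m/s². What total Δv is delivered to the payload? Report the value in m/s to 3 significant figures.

Δv ≈ 9680 m/s

Ignition mass of stage 1 = 49,000+7,980 + 6,620+692 + 1,280 = 65,572 kg.
Stage 1: m₀ = 65,572 kg, m_f = 65,572 − 49,000 = 16,572 kg; Δv = 444×9.8×ln(3.957) = 4351.2×1.3754 ≈ 5985 m/s.
Stage 2: m₀ = 8,592 kg, m_f = 8,592 − 6,620 = 1,972 kg; Δv = 256×9.8×ln(4.357) = 2508.8×1.4718 ≈ 3692 m/s.
Total Δv = 5985 + 3692 = 9677 m/s.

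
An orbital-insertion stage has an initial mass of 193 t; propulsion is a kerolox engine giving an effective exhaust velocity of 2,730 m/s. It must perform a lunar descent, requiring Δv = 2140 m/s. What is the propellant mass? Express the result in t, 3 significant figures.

propellant mass ≈ 105 t

By the Tsiolkovsky rocket equation, m₀/m_f = exp(Δv / v_e) = exp(2140 / 2730.0) = exp(0.7839) = 2.1900.
m_f = 193 / 2.1900 = 88.1279 t, so propellant = m₀ − m_f = 193 − 88.1279 = 104.8721 t.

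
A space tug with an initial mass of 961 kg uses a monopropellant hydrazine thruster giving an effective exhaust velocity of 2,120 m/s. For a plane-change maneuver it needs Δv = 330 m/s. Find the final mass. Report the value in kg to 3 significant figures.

Rocket equation: m₀/m_f = exp(Δv / v_e) = exp(330 / 2120.0) = exp(0.1557) = 1.1684.
m_f = m₀ / 1.1684 = 961 / 1.1684 = 822.492 kg.

final mass ≈ 822 kg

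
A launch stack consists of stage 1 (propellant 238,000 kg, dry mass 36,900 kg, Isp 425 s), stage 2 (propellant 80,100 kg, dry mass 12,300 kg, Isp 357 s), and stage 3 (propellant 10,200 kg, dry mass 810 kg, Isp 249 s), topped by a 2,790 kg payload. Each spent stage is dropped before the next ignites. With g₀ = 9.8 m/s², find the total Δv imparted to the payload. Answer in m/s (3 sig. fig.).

Ignition mass of stage 1 = 238,000+36,900 + 80,100+12,300 + 10,200+810 + 2,790 = 381,100 kg.
Stage 1: m₀ = 381,100 kg, m_f = 381,100 − 238,000 = 143,100 kg; Δv = 425×9.8×ln(2.663) = 4165.0×0.9795 ≈ 4080 m/s.
Stage 2: m₀ = 106,200 kg, m_f = 106,200 − 80,100 = 26,100 kg; Δv = 357×9.8×ln(4.069) = 3498.6×1.4034 ≈ 4910 m/s.
Stage 3: m₀ = 13,800 kg, m_f = 13,800 − 10,200 = 3,600 kg; Δv = 249×9.8×ln(3.833) = 2440.2×1.3437 ≈ 3279 m/s.
Total Δv = 4080 + 4910 + 3279 = 12269 m/s.

Δv ≈ 12300 m/s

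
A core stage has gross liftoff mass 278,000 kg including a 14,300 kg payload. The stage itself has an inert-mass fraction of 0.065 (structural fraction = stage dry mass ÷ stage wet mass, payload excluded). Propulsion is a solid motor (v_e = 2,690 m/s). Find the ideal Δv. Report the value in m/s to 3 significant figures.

Δv ≈ 5860 m/s

Stage wet mass = m₀ − payload = 278,000 − 14,300 = 263,700 kg.
Stage dry mass = ε × stage wet mass = 0.065 × 263,700 = 17,140.5 kg.
Burnout mass m_f = stage dry + payload = 17,140.5 + 14,300 = 31,440.5 kg.
Δv = v_e · ln(278,000/31,440.5) = 2690.0 × ln(8.842) = 2690.0 × 2.1795 ≈ 5863 m/s.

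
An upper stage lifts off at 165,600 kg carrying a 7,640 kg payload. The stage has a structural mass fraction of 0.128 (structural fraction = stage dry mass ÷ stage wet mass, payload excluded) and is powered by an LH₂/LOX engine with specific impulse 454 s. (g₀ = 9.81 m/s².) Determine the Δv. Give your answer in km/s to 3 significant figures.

Δv ≈ 7.94 km/s

Stage wet mass = m₀ − payload = 165,600 − 7,640 = 157,960 kg.
Stage dry mass = ε × stage wet mass = 0.128 × 157,960 = 20,218.9 kg.
Burnout mass m_f = stage dry + payload = 20,218.9 + 7,640 = 27,858.9 kg.
v_e = Isp · g₀ = 454 × 9.81 = 4453.7 m/s.
By the Tsiolkovsky rocket equation, Δv = v_e · ln(165,600/27,858.9) = 4453.7 × ln(5.944) = 4453.7 × 1.7824 ≈ 7938 m/s.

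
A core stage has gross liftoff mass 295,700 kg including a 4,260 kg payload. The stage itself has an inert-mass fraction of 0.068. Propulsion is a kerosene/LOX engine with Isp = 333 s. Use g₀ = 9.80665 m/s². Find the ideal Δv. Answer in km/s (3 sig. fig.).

Δv ≈ 8.19 km/s

Stage wet mass = m₀ − payload = 295,700 − 4,260 = 291,440 kg.
Stage dry mass = ε × stage wet mass = 0.068 × 291,440 = 19,817.9 kg.
Burnout mass m_f = stage dry + payload = 19,817.9 + 4,260 = 24,077.9 kg.
v_e = Isp · g₀ = 333 × 9.80665 = 3265.6 m/s.
Δv = v_e · ln(295,700/24,077.9) = 3265.6 × ln(12.28) = 3265.6 × 2.5081 ≈ 8190 m/s.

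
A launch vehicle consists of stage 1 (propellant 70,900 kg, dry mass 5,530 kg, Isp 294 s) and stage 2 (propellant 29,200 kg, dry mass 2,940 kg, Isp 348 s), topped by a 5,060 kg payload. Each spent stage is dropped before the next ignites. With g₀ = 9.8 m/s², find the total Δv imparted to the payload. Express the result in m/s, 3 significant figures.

Δv ≈ 8060 m/s

Ignition mass of stage 1 = 70,900+5,530 + 29,200+2,940 + 5,060 = 113,630 kg.
Stage 1: m₀ = 113,630 kg, m_f = 113,630 − 70,900 = 42,730 kg; Δv = 294×9.8×ln(2.659) = 2881.2×0.9780 ≈ 2818 m/s.
Stage 2: m₀ = 37,200 kg, m_f = 37,200 − 29,200 = 8,000 kg; Δv = 348×9.8×ln(4.65) = 3410.4×1.5369 ≈ 5241 m/s.
Total Δv = 2818 + 5241 = 8059 m/s.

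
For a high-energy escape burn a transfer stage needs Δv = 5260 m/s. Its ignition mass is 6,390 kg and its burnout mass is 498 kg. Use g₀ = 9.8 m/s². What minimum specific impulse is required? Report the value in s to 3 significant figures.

ln(m₀/m_f) = ln(6390/498) = ln(12.83) = 2.5519.
By the Tsiolkovsky rocket equation, v_e = Δv / ln(m₀/m_f) = 5260 / 2.5519 = 2061.2 m/s.
Isp = v_e / g₀ = 2061.2 / 9.8 = 210.3 s.

Isp ≈ 210 s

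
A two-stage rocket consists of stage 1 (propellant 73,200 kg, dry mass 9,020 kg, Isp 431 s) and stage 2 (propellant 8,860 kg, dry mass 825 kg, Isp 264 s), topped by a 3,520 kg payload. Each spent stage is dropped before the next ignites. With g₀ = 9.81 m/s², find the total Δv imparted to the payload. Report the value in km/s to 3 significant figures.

Δv ≈ 9.04 km/s

Ignition mass of stage 1 = 73,200+9,020 + 8,860+825 + 3,520 = 95,425 kg.
Stage 1: m₀ = 95,425 kg, m_f = 95,425 − 73,200 = 22,225 kg; Δv = 431×9.81×ln(4.294) = 4228.1×1.4571 ≈ 6161 m/s.
Stage 2: m₀ = 13,205 kg, m_f = 13,205 − 8,860 = 4,345 kg; Δv = 264×9.81×ln(3.039) = 2589.8×1.1116 ≈ 2879 m/s.
Total Δv = 6161 + 2879 = 9040 m/s.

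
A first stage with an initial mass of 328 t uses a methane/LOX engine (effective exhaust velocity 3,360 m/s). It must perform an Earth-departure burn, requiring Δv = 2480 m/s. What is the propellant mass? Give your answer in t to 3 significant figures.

propellant mass ≈ 171 t

Using Δv = v_e ln(m₀/m_f): m₀/m_f = exp(Δv / v_e) = exp(2480 / 3360.0) = exp(0.7381) = 2.0919.
m_f = 328 / 2.0919 = 156.795 t, so propellant = m₀ − m_f = 328 − 156.795 = 171.205 t.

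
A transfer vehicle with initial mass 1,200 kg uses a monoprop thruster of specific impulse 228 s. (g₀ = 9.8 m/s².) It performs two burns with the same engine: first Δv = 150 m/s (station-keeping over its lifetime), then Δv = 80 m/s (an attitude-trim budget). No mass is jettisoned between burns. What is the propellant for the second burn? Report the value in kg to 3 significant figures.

v_e = Isp · g₀ = 228 × 9.8 = 2234.4 m/s.
After the first burn: m = 1200 × exp(−150/2234.4) = 1200 × 0.93507 = 1,122.08 kg.
After the second burn: m = 1,122.08 × exp(−80/2234.4) = 1,122.08 × 0.96483 = 1,082.62 kg.
Second-burn propellant = 1,122.08 − 1,082.62 = 39.46 kg.

propellant for the second burn ≈ 39.5 kg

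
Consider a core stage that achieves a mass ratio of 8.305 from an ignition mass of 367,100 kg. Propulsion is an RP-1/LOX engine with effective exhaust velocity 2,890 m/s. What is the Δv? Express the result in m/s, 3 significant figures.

Using Δv = v_e ln(m₀/m_f): Δv = v_e · ln(8.305) = 2890.0 × 2.1169 ≈ 6117.7 m/s.

Δv ≈ 6120 m/s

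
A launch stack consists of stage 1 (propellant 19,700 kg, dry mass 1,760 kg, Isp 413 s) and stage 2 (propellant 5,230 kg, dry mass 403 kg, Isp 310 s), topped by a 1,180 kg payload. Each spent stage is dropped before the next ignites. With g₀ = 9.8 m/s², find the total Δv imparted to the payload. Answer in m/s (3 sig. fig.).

Δv ≈ 9260 m/s

Ignition mass of stage 1 = 19,700+1,760 + 5,230+403 + 1,180 = 28,273 kg.
Stage 1: m₀ = 28,273 kg, m_f = 28,273 − 19,700 = 8,573 kg; Δv = 413×9.8×ln(3.298) = 4047.4×1.1933 ≈ 4830 m/s.
Stage 2: m₀ = 6,813 kg, m_f = 6,813 − 5,230 = 1,583 kg; Δv = 310×9.8×ln(4.304) = 3038.0×1.4595 ≈ 4434 m/s.
Total Δv = 4830 + 4434 = 9264 m/s.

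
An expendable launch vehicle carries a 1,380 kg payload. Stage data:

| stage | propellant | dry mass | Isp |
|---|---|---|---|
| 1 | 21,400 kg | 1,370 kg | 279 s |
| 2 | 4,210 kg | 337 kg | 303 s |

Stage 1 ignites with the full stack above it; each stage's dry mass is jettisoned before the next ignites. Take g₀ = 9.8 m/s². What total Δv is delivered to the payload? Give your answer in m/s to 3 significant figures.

Ignition mass of stage 1 = 21,400+1,370 + 4,210+337 + 1,380 = 28,697 kg.
Stage 1: m₀ = 28,697 kg, m_f = 28,697 − 21,400 = 7,297 kg; Δv = 279×9.8×ln(3.933) = 2734.2×1.3693 ≈ 3744 m/s.
Stage 2: m₀ = 5,927 kg, m_f = 5,927 − 4,210 = 1,717 kg; Δv = 303×9.8×ln(3.452) = 2969.4×1.2389 ≈ 3679 m/s.
Total Δv = 3744 + 3679 = 7423 m/s.

Δv ≈ 7420 m/s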